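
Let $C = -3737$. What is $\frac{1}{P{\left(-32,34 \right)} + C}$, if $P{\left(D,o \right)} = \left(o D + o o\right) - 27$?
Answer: $- \frac{1}{3696} \approx -0.00027056$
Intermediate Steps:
$P{\left(D,o \right)} = -27 + o^{2} + D o$ ($P{\left(D,o \right)} = \left(D o + o^{2}\right) - 27 = \left(o^{2} + D o\right) - 27 = -27 + o^{2} + D o$)
$\frac{1}{P{\left(-32,34 \right)} + C} = \frac{1}{\left(-27 + 34^{2} - 1088\right) - 3737} = \frac{1}{\left(-27 + 1156 - 1088\right) - 3737} = \frac{1}{41 - 3737} = \frac{1}{-3696} = - \frac{1}{3696}$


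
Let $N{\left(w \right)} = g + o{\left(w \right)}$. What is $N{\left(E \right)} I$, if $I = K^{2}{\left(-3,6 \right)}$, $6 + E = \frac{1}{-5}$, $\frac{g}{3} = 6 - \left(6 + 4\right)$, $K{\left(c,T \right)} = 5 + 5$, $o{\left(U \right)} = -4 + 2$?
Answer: $-1400$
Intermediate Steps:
$o{\left(U \right)} = -2$
$K{\left(c,T \right)} = 10$
$g = -12$ ($g = 3 \left(6 - \left(6 + 4\right)\right) = 3 \left(6 - 10\right) = 3 \left(-4\right) = -12$)
$E = - \frac{31}{5}$ ($E = -6 + \frac{1}{-5} = -6 - \frac{1}{5} = - \frac{31}{5} \approx -6.2$)
$I = 100$ ($I = 10^{2} = 100$)
$N{\left(w \right)} = -14$ ($N{\left(w \right)} = -12 - 2 = -14$)
$N{\left(E \right)} I = \left(-14\right) 100 = -1400$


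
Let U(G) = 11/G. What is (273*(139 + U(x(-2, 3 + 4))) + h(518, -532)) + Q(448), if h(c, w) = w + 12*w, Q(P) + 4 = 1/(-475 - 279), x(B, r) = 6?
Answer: 11885867/377 ≈ 31528.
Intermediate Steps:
Q(P) = -3017/754 (Q(P) = -4 + 1/(-475 - 279) = -4 + 1/(-754) = -4 - 1/754 = -3017/754)
h(c, w) = 13*w
(273*(139 + U(x(-2, 3 + 4))) + h(518, -532)) + Q(448) = (273*(139 + 11/6) + 13*(-532)) - 3017/754 = (273*(139 + 11*(⅙)) - 6916) - 3017/754 = (273*(139 + 11/6) - 6916) - 3017/754 = (273*(845/6) - 6916) - 3017/754 = (76895/2 - 6916) - 3017/754 = 63063/2 - 3017/754 = 11885867/377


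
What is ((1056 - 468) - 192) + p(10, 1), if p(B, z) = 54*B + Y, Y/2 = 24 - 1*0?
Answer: 984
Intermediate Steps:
Y = 48 (Y = 2*(24 - 1*0) = 2*(24 + 0) = 2*24 = 48)
p(B, z) = 48 + 54*B (p(B, z) = 54*B + 48 = 48 + 54*B)
((1056 - 468) - 192) + p(10, 1) = ((1056 - 468) - 192) + (48 + 54*10) = (588 - 192) + (48 + 540) = 396 + 588 = 984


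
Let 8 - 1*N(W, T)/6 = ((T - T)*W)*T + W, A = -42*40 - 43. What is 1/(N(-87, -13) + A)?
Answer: -1/1153 ≈ -0.00086730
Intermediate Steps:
A = -1723 (A = -1680 - 43 = -1723)
N(W, T) = 48 - 6*W (N(W, T) = 48 - 6*(((T - T)*W)*T + W) = 48 - 6*((0*W)*T + W) = 48 - 6*(0*T + W) = 48 - 6*(0 + W) = 48 - 6*W)
1/(N(-87, -13) + A) = 1/((48 - 6*(-87)) - 1723) = 1/((48 + 522) - 1723) = 1/(570 - 1723) = 1/(-1153) = -1/1153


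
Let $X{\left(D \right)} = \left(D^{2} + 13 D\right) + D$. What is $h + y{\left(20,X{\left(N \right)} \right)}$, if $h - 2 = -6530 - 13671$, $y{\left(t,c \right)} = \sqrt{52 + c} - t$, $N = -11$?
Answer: $-20219 + \sqrt{19} \approx -20215.0$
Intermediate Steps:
$X{\left(D \right)} = D^{2} + 14 D$
$h = -20199$ ($h = 2 - 20201 = -20199$)
$h + y{\left(20,X{\left(N \right)} \right)} = -20199 + \left(\sqrt{52 - 11 \left(14 - 11\right)} - 20\right) = -20199 - \left(20 - \sqrt{52 - 33}\right) = -20199 - \left(20 - \sqrt{19}\right) = -20219 + \sqrt{19}$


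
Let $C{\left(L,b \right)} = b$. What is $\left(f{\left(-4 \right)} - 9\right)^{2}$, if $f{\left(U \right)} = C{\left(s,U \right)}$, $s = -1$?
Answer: $169$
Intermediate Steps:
$f{\left(U \right)} = U$
$\left(f{\left(-4 \right)} - 9\right)^{2} = \left(-4 - 9\right)^{2} = \left(-13\right)^{2} = 169$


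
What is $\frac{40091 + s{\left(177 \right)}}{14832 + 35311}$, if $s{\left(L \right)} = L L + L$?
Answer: $\frac{71597}{50143} \approx 1.4279$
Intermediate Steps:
$s{\left(L \right)} = L + L^{2}$ ($s{\left(L \right)} = L^{2} + L = L + L^{2}$)
$\frac{40091 + s{\left(177 \right)}}{14832 + 35311} = \frac{40091 + 177 \left(1 + 177\right)}{14832 + 35311} = \frac{40091 + 177 \cdot 178}{50143} = \left(40091 + 31506\right) \frac{1}{50143} = 71597 \cdot \frac{1}{50143} = \frac{71597}{50143}$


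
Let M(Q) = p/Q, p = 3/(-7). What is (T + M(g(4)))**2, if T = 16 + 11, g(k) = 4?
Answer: 567009/784 ≈ 723.23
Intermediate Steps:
p = -3/7 (p = 3*(-1/7) = -3/7 ≈ -0.42857)
M(Q) = -3/(7*Q)
T = 27
(T + M(g(4)))**2 = (27 - 3/7/4)**2 = (27 - 3/7*1/4)**2 = (27 - 3/28)**2 = (753/28)**2 = 567009/784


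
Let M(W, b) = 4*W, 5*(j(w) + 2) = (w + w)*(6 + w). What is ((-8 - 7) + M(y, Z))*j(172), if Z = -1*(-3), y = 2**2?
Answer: 61222/5 ≈ 12244.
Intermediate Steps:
j(w) = -2 + 2*w*(6 + w)/5 (j(w) = -2 + ((w + w)*(6 + w))/5 = -2 + ((2*w)*(6 + w))/5 = -2 + (2*w*(6 + w))/5 = -2 + 2*w*(6 + w)/5)
y = 4
Z = 3
((-8 - 7) + M(y, Z))*j(172) = ((-8 - 7) + 4*4)*(-2 + (2/5)*172**2 + (12/5)*172) = (-15 + 16)*(-2 + (2/5)*29584 + 2064/5) = 1*(-2 + 59168/5 + 2064/5) = 1*(61222/5) = 61222/5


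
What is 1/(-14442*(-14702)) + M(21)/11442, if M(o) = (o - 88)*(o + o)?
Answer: -99581025289/404906223588 ≈ -0.24594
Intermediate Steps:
M(o) = 2*o*(-88 + o) (M(o) = (-88 + o)*(2*o) = 2*o*(-88 + o))
1/(-14442*(-14702)) + M(21)/11442 = 1/(-14442*(-14702)) + (2*21*(-88 + 21))/11442 = -1/14442*(-1/14702) + (2*21*(-67))*(1/11442) = 1/212326284 - 2814*1/11442 = 1/212326284 - 469/1907 = -99581025289/404906223588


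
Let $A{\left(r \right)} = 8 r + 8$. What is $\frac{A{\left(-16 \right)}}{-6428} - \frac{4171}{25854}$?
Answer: $- \frac{5927177}{41547378} \approx -0.14266$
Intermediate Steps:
$A{\left(r \right)} = 8 + 8 r$
$\frac{A{\left(-16 \right)}}{-6428} - \frac{4171}{25854} = \frac{8 + 8 \left(-16\right)}{-6428} - \frac{4171}{25854} = \left(8 - 128\right) \left(- \frac{1}{6428}\right) - \frac{4171}{25854} = \left(-120\right) \left(- \frac{1}{6428}\right) - \frac{4171}{25854} = \frac{30}{1607} - \frac{4171}{25854} = - \frac{5927177}{41547378}$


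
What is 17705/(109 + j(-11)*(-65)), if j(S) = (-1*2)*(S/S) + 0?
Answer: 17705/239 ≈ 74.079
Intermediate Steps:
j(S) = -2 (j(S) = -2*1 + 0 = -2 + 0 = -2)
17705/(109 + j(-11)*(-65)) = 17705/(109 - 2*(-65)) = 17705/(109 + 130) = 17705/239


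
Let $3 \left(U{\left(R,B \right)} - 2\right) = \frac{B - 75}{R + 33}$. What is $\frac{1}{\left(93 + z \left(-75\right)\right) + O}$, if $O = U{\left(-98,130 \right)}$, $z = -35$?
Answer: $\frac{39}{106069} \approx 0.00036769$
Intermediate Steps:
$U{\left(R,B \right)} = 2 + \frac{-75 + B}{3 \left(33 + R\right)}$ ($U{\left(R,B \right)} = 2 + \frac{\left(B - 75\right) \frac{1}{R + 33}}{3} = 2 + \frac{\left(-75 + B\right) \frac{1}{33 + R}}{3} = 2 + \frac{\frac{1}{33 + R} \left(-75 + B\right)}{3} = 2 + \frac{-75 + B}{3 \left(33 + R\right)}$)
$O = \frac{67}{39}$ ($O = \frac{123 + 130 + 6 \left(-98\right)}{3 \left(33 - 98\right)} = \frac{123 + 130 - 588}{3 \left(-65\right)} = \frac{1}{3} \left(- \frac{1}{65}\right) \left(-335\right) = \frac{67}{39} \approx 1.7179$)
$\frac{1}{\left(93 + z \left(-75\right)\right) + O} = \frac{1}{\left(93 - -2625\right) + \frac{67}{39}} = \frac{1}{\left(93 + 2625\right) + \frac{67}{39}} = \frac{1}{2718 + \frac{67}{39}} = \frac{1}{\frac{106069}{39}} = \frac{39}{106069}$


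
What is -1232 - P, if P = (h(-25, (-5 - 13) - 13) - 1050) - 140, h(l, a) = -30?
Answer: -12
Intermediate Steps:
P = -1220 (P = (-30 - 1050) - 140 = -1080 - 140 = -1220)
-1232 - P = -1232 - 1*(-1220) = -1232 + 1220 = -12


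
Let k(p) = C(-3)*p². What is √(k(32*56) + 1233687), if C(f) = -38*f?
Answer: 3*√40813087 ≈ 19166.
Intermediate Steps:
k(p) = 114*p² (k(p) = (-38*(-3))*p² = 114*p²)
√(k(32*56) + 1233687) = √(114*(32*56)² + 1233687) = √(114*1792² + 1233687) = √(114*3211264 + 1233687) = √(366084096 + 1233687) = √367317783 = 3*√40813087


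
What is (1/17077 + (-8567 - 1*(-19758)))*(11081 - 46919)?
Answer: -6848953877304/17077 ≈ -4.0106e+8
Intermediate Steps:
(1/17077 + (-8567 - 1*(-19758)))*(11081 - 46919) = (1/17077 + (-8567 + 19758))*(-35838) = (1/17077 + 11191)*(-35838) = (191108708/17077)*(-35838) = -6848953877304/17077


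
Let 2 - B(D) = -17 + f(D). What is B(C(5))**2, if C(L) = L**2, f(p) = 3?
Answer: 256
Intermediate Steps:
B(D) = 16 (B(D) = 2 - (-17 + 3) = 2 - 1*(-14) = 2 + 14 = 16)
B(C(5))**2 = 16**2 = 256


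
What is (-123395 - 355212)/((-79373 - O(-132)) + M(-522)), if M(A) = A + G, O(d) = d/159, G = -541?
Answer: 25366171/4263064 ≈ 5.9502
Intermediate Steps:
O(d) = d/159 (O(d) = d*(1/159) = d/159)
M(A) = -541 + A (M(A) = A - 541 = -541 + A)
(-123395 - 355212)/((-79373 - O(-132)) + M(-522)) = (-123395 - 355212)/((-79373 - (-132)/159) + (-541 - 522)) = -478607/((-79373 - 1*(-44/53)) - 1063) = -478607/((-79373 + 44/53) - 1063) = -478607/(-4206725/53 - 1063) = -478607/(-4263064/53) = -478607*(-53/4263064) = 25366171/4263064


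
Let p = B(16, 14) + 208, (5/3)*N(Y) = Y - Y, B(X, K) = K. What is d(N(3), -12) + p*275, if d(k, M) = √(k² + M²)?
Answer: 61062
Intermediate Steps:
N(Y) = 0 (N(Y) = 3*(Y - Y)/5 = (⅗)*0 = 0)
d(k, M) = √(M² + k²)
p = 222 (p = 14 + 208 = 222)
d(N(3), -12) + p*275 = √((-12)² + 0²) + 222*275 = √(144 + 0) + 61050 = √144 + 61050 = 12 + 61050 = 61062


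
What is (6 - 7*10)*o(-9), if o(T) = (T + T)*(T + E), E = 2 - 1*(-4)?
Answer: -3456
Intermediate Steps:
E = 6 (E = 2 + 4 = 6)
o(T) = 2*T*(6 + T) (o(T) = (T + T)*(T + 6) = (2*T)*(6 + T) = 2*T*(6 + T))
(6 - 7*10)*o(-9) = (6 - 7*10)*(2*(-9)*(6 - 9)) = (6 - 70)*(2*(-9)*(-3)) = -64*54 = -3456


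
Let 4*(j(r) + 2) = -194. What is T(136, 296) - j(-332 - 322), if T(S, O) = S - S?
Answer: 101/2 ≈ 50.500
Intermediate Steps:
T(S, O) = 0
j(r) = -101/2 (j(r) = -2 + (¼)*(-194) = -2 - 97/2 = -101/2)
T(136, 296) - j(-332 - 322) = 0 - 1*(-101/2) = 0 + 101/2 = 101/2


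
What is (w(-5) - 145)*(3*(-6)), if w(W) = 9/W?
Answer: 13212/5 ≈ 2642.4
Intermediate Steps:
(w(-5) - 145)*(3*(-6)) = (9/(-5) - 145)*(3*(-6)) = (9*(-⅕) - 145)*(-18) = (-9/5 - 145)*(-18) = -734/5*(-18) = 13212/5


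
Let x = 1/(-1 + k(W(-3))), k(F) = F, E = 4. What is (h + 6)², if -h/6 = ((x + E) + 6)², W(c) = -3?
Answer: 20385225/64 ≈ 3.1852e+5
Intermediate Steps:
x = -¼ (x = 1/(-1 - 3) = 1/(-4) = -¼ ≈ -0.25000)
h = -4563/8 (h = -6*((-¼ + 4) + 6)² = -6*(15/4 + 6)² = -6*(39/4)² = -6*1521/16 = -4563/8 ≈ -570.38)
(h + 6)² = (-4563/8 + 6)² = (-4515/8)² = 20385225/64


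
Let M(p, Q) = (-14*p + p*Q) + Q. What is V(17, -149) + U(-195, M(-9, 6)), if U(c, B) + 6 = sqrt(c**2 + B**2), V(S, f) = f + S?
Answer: -138 + 39*sqrt(29) ≈ 72.021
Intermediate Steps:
V(S, f) = S + f
M(p, Q) = Q - 14*p + Q*p (M(p, Q) = (-14*p + Q*p) + Q = Q - 14*p + Q*p)
U(c, B) = -6 + sqrt(B**2 + c**2) (U(c, B) = -6 + sqrt(c**2 + B**2) = -6 + sqrt(B**2 + c**2))
V(17, -149) + U(-195, M(-9, 6)) = (17 - 149) + (-6 + sqrt((6 - 14*(-9) + 6*(-9))**2 + (-195)**2)) = -132 + (-6 + sqrt((6 + 126 - 54)**2 + 38025)) = -132 + (-6 + sqrt(78**2 + 38025)) = -132 + (-6 + sqrt(6084 + 38025)) = -132 + (-6 + sqrt(44109)) = -132 + (-6 + 39*sqrt(29)) = -138 + 39*sqrt(29)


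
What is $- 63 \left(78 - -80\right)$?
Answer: $-9954$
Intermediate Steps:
$- 63 \left(78 - -80\right) = - 63 \left(78 + 80\right) = \left(-63\right) 158 = -9954$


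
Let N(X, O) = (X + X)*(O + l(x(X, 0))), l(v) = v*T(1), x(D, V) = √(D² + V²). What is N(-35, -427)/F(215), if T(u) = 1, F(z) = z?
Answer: 5488/43 ≈ 127.63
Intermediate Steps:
l(v) = v (l(v) = v*1 = v)
N(X, O) = 2*X*(O + √(X²)) (N(X, O) = (X + X)*(O + √(X² + 0²)) = (2*X)*(O + √(X² + 0)) = (2*X)*(O + √(X²)) = 2*X*(O + √(X²)))
N(-35, -427)/F(215) = (2*(-35)*(-427 + √((-35)²)))/215 = (2*(-35)*(-427 + √1225))*(1/215) = (2*(-35)*(-427 + 35))*(1/215) = (2*(-35)*(-392))*(1/215) = 27440*(1/215) = 5488/43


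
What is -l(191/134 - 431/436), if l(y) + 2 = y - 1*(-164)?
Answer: -4745105/29212 ≈ -162.44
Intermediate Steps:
l(y) = 162 + y (l(y) = -2 + (y - 1*(-164)) = -2 + (y + 164) = -2 + (164 + y) = 162 + y)
-l(191/134 - 431/436) = -(162 + (191/134 - 431/436)) = -(162 + 12761/29212) = -1*4745105/29212 = -4745105/29212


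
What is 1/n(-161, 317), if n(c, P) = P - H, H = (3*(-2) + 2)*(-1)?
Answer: 1/313 ≈ 0.0031949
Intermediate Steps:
H = 4 (H = (-6 + 2)*(-1) = -4*(-1) = 4)
n(c, P) = -4 + P (n(c, P) = P - 1*4 = P - 4 = -4 + P)
1/n(-161, 317) = 1/(-4 + 317) = 1/313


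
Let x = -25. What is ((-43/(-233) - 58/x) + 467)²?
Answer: 7479481098496/33930625 ≈ 2.2043e+5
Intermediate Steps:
((-43/(-233) - 58/x) + 467)² = ((-43/(-233) - 58/(-25)) + 467)² = ((-43*(-1/233) - 58*(-1/25)) + 467)² = ((43/233 + 58/25) + 467)² = (14589/5825 + 467)² = (2734864/5825)² = 7479481098496/33930625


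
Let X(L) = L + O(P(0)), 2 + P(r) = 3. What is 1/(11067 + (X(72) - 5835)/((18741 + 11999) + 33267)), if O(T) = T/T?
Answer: 64007/708359707 ≈ 9.0359e-5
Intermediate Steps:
P(r) = 1 (P(r) = -2 + 3 = 1)
O(T) = 1
X(L) = 1 + L (X(L) = L + 1 = 1 + L)
1/(11067 + (X(72) - 5835)/((18741 + 11999) + 33267)) = 1/(11067 + ((1 + 72) - 5835)/((18741 + 11999) + 33267)) = 1/(11067 + (73 - 5835)/(30740 + 33267)) = 1/(11067 - 5762/64007) = 1/(708359707/64007) = 64007/708359707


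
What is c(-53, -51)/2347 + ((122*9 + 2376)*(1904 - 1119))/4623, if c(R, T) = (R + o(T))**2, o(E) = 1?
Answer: 2137660274/3616727 ≈ 591.05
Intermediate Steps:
c(R, T) = (1 + R)**2 (c(R, T) = (R + 1)**2 = (1 + R)**2)
c(-53, -51)/2347 + ((122*9 + 2376)*(1904 - 1119))/4623 = (1 - 53)**2/2347 + ((122*9 + 2376)*(1904 - 1119))/4623 = (-52)**2*(1/2347) + ((1098 + 2376)*785)*(1/4623) = 2704*(1/2347) + (3474*785)*(1/4623) = 2704/2347 + 2727090*(1/4623) = 2704/2347 + 909030/1541 = 2137660274/3616727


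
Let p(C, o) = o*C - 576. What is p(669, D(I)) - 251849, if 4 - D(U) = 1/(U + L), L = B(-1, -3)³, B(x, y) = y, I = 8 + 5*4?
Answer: -250418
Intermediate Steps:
I = 28 (I = 8 + 20 = 28)
L = -27 (L = (-3)³ = -27)
D(U) = 4 - 1/(-27 + U) (D(U) = 4 - 1/(U - 27) = 4 - 1/(-27 + U))
p(C, o) = -576 + C*o (p(C, o) = C*o - 576 = -576 + C*o)
p(669, D(I)) - 251849 = (-576 + 669*((-109 + 4*28)/(-27 + 28))) - 251849 = (-576 + 669*((-109 + 112)/1)) - 251849 = (-576 + 669*(1*3)) - 251849 = (-576 + 669*3) - 251849 = (-576 + 2007) - 251849 = 1431 - 251849 = -250418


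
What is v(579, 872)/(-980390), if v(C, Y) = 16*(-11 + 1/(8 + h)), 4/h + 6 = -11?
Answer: 574/3235287 ≈ 0.00017742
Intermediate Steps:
h = -4/17 (h = 4/(-6 - 11) = 4/(-17) = 4*(-1/17) = -4/17 ≈ -0.23529)
v(C, Y) = -5740/33 (v(C, Y) = 16*(-11 + 1/(8 - 4/17)) = 16*(-11 + 1/(132/17)) = 16*(-11 + 17/132) = 16*(-1435/132) = -5740/33)
v(579, 872)/(-980390) = -5740/33/(-980390) = -5740/33*(-1/980390) = 574/3235287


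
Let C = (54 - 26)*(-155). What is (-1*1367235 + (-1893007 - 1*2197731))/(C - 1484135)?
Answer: 5457973/1488475 ≈ 3.6668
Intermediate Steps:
C = -4340 (C = 28*(-155) = -4340)
(-1*1367235 + (-1893007 - 1*2197731))/(C - 1484135) = (-1*1367235 + (-1893007 - 1*2197731))/(-4340 - 1484135) = (-1367235 + (-1893007 - 2197731))/(-1488475) = (-1367235 - 4090738)*(-1/1488475) = -5457973*(-1/1488475) = 5457973/1488475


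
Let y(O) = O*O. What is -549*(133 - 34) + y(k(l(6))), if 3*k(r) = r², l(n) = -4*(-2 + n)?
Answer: -423623/9 ≈ -47069.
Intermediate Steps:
l(n) = 8 - 4*n
k(r) = r²/3
y(O) = O²
-549*(133 - 34) + y(k(l(6))) = -549*(133 - 34) + ((8 - 4*6)²/3)² = -549*99 + ((8 - 24)²/3)² = -54351 + ((⅓)*(-16)²)² = -54351 + ((⅓)*256)² = -54351 + (256/3)² = -54351 + 65536/9 = -423623/9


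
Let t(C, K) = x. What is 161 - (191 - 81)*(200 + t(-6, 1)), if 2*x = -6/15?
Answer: -21817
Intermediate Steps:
x = -1/5 (x = (-6/15)/2 = (-6*1/15)/2 = (1/2)*(-2/5) = -1/5 ≈ -0.20000)
t(C, K) = -1/5
161 - (191 - 81)*(200 + t(-6, 1)) = 161 - (191 - 81)*(200 - 1/5) = 161 - 110*999/5 = 161 - 1*21978 = 161 - 21978 = -21817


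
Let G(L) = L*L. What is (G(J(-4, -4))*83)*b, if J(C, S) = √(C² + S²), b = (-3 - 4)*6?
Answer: -111552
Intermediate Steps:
b = -42 (b = -7*6 = -42)
G(L) = L²
(G(J(-4, -4))*83)*b = ((√((-4)² + (-4)²))²*83)*(-42) = ((√(16 + 16))²*83)*(-42) = ((√32)²*83)*(-42) = ((4*√2)²*83)*(-42) = (32*83)*(-42) = 2656*(-42) = -111552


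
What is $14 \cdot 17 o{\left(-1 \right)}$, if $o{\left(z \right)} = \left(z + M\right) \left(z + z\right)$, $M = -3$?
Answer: $1904$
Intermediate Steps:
$o{\left(z \right)} = 2 z \left(-3 + z\right)$ ($o{\left(z \right)} = \left(z - 3\right) \left(z + z\right) = \left(-3 + z\right) 2 z = 2 z \left(-3 + z\right)$)
$14 \cdot 17 o{\left(-1 \right)} = 14 \cdot 17 \cdot 2 \left(-1\right) \left(-3 - 1\right) = 238 \cdot 2 \left(-1\right) \left(-4\right) = 238 \cdot 8 = 1904$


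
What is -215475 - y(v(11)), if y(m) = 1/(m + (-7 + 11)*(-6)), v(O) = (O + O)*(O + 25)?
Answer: -165484801/768 ≈ -2.1548e+5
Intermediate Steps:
v(O) = 2*O*(25 + O) (v(O) = (2*O)*(25 + O) = 2*O*(25 + O))
y(m) = 1/(-24 + m) (y(m) = 1/(m + 4*(-6)) = 1/(m - 24) = 1/(-24 + m))
-215475 - y(v(11)) = -215475 - 1/(-24 + 2*11*(25 + 11)) = -215475 - 1/(-24 + 2*11*36) = -215475 - 1/(-24 + 792) = -215475 - 1/768 = -165484801/768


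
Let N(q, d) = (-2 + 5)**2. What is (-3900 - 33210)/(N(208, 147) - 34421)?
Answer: 18555/17206 ≈ 1.0784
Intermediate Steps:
N(q, d) = 9 (N(q, d) = 3**2 = 9)
(-3900 - 33210)/(N(208, 147) - 34421) = (-3900 - 33210)/(9 - 34421) = -37110/(-34412) = -37110*(-1/34412) = 18555/17206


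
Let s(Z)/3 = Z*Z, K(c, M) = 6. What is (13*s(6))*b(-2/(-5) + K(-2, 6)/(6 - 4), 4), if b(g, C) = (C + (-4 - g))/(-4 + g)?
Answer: 7956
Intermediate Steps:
b(g, C) = (-4 + C - g)/(-4 + g)
s(Z) = 3*Z² (s(Z) = 3*(Z*Z) = 3*Z²)
(13*s(6))*b(-2/(-5) + K(-2, 6)/(6 - 4), 4) = (13*(3*6²))*((-4 + 4 - (-2/(-5) + 6/(6 - 4)))/(-4 + (-2/(-5) + 6/(6 - 4)))) = (13*(3*36))*((-4 + 4 - (-2*(-⅕) + 6/2))/(-4 + (-2*(-⅕) + 6/2))) = (13*108)*((-4 + 4 - (⅖ + 6*(½)))/(-4 + (⅖ + 6*(½)))) = 1404*((-4 + 4 - (⅖ + 3))/(-4 + (⅖ + 3))) = 1404*((-4 + 4 - 1*17/5)/(-4 + 17/5)) = 1404*((-4 + 4 - 17/5)/(-⅗)) = 1404*(-5/3*(-17/5)) = 1404*(17/3) = 7956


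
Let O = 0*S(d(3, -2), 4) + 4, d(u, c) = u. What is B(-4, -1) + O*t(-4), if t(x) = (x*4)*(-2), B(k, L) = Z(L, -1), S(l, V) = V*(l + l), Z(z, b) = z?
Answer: 127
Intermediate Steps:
S(l, V) = 2*V*l (S(l, V) = V*(2*l) = 2*V*l)
B(k, L) = L
t(x) = -8*x (t(x) = (4*x)*(-2) = -8*x)
O = 4 (O = 0*(2*4*3) + 4 = 0*24 + 4 = 0 + 4 = 4)
B(-4, -1) + O*t(-4) = -1 + 4*(-8*(-4)) = -1 + 4*32 = -1 + 128 = 127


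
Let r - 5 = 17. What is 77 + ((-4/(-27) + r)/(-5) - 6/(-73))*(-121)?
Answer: 5942959/9855 ≈ 603.04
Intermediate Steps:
r = 22 (r = 5 + 17 = 22)
77 + ((-4/(-27) + r)/(-5) - 6/(-73))*(-121) = 77 + ((-4/(-27) + 22)/(-5) - 6/(-73))*(-121) = 77 + ((-4*(-1/27) + 22)*(-⅕) - 6*(-1/73))*(-121) = 77 + ((4/27 + 22)*(-⅕) + 6/73)*(-121) = 77 + ((598/27)*(-⅕) + 6/73)*(-121) = 77 + (-598/135 + 6/73)*(-121) = 77 - 42844/9855*(-121) = 77 + 5184124/9855 = 5942959/9855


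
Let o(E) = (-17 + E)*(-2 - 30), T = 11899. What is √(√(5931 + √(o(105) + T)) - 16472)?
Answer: √(-16472 + √(5931 + √9083)) ≈ 128.04*I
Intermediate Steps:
o(E) = 544 - 32*E (o(E) = (-17 + E)*(-32) = 544 - 32*E)
√(√(5931 + √(o(105) + T)) - 16472) = √(√(5931 + √((544 - 32*105) + 11899)) - 16472) = √(√(5931 + √((544 - 3360) + 11899)) - 16472) = √(√(5931 + √(-2816 + 11899)) - 16472) = √(√(5931 + √9083) - 16472) = √(-16472 + √(5931 + √9083))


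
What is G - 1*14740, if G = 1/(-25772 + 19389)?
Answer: -94085421/6383 ≈ -14740.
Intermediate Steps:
G = -1/6383 (G = 1/(-6383) = -1/6383 ≈ -0.00015667)
G - 1*14740 = -1/6383 - 1*14740 = -1/6383 - 14740 = -94085421/6383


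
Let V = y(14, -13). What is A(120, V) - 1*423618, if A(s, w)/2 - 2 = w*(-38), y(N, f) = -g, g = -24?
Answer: -425438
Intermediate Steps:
y(N, f) = 24 (y(N, f) = -1*(-24) = 24)
V = 24
A(s, w) = 4 - 76*w (A(s, w) = 4 + 2*(w*(-38)) = 4 + 2*(-38*w) = 4 - 76*w)
A(120, V) - 1*423618 = (4 - 76*24) - 1*423618 = (4 - 1824) - 423618 = -1820 - 423618 = -425438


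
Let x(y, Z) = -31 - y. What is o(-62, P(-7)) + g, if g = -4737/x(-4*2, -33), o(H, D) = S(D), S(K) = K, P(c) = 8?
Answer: 4921/23 ≈ 213.96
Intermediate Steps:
o(H, D) = D
g = 4737/23 (g = -4737/(-31 - (-4)*2) = -4737/(-31 - 1*(-8)) = -4737/(-31 + 8) = -4737/(-23) = -4737*(-1/23) = 4737/23 ≈ 205.96)
o(-62, P(-7)) + g = 8 + 4737/23 = 4921/23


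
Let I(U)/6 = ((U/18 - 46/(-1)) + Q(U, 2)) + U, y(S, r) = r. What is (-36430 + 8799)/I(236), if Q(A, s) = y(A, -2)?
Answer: -82893/5276 ≈ -15.711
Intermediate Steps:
Q(A, s) = -2
I(U) = 264 + 19*U/3 (I(U) = 6*(((U/18 - 46/(-1)) - 2) + U) = 6*(((U*(1/18) - 46*(-1)) - 2) + U) = 6*(((U/18 + 46) - 2) + U) = 6*(((46 + U/18) - 2) + U) = 6*((44 + U/18) + U) = 6*(44 + 19*U/18) = 264 + 19*U/3)
(-36430 + 8799)/I(236) = (-36430 + 8799)/(264 + (19/3)*236) = -27631/(264 + 4484/3) = -27631/5276/3 = -27631*3/5276 = -82893/5276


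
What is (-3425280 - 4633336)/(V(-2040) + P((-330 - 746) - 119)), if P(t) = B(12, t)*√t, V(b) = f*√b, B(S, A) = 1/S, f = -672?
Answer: 96703392*I/(√1195 - 16128*√510) ≈ -265.53*I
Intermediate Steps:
V(b) = -672*√b
P(t) = √t/12
(-3425280 - 4633336)/(V(-2040) + P((-330 - 746) - 119)) = (-3425280 - 4633336)/(-1344*I*√510 + √((-330 - 746) - 119)/12) = -8058616/(-1344*I*√510 + √(-1076 - 119)/12) = -8058616/(-1344*I*√510 + √(-1195)/12) = -8058616/(-1344*I*√510 + (I*√1195)/12) = -8058616/(-1344*I*√510 + I*√1195/12)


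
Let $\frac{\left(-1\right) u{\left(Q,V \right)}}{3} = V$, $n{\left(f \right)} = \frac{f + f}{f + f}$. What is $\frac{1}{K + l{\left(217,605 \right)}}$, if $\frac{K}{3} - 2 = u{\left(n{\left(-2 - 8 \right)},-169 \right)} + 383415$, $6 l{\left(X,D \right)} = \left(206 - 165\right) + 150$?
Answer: $\frac{6}{6910823} \approx 8.682 \cdot 10^{-7}$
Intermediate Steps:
$n{\left(f \right)} = 1$ ($n{\left(f \right)} = \frac{2 f}{2 f} = 2 f \frac{1}{2 f} = 1$)
$u{\left(Q,V \right)} = - 3 V$
$l{\left(X,D \right)} = \frac{191}{6}$ ($l{\left(X,D \right)} = \frac{\left(206 - 165\right) + 150}{6} = \frac{41 + 150}{6} = \frac{1}{6} \cdot 191 = \frac{191}{6}$)
$K = 1151772$ ($K = 6 + 3 \left(\left(-3\right) \left(-169\right) + 383415\right) = 6 + 3 \left(507 + 383415\right) = 6 + 3 \cdot 383922 = 6 + 1151766 = 1151772$)
$\frac{1}{K + l{\left(217,605 \right)}} = \frac{1}{1151772 + \frac{191}{6}} = \frac{1}{\frac{6910823}{6}} = \frac{6}{6910823}$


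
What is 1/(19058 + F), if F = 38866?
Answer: 1/57924 ≈ 1.7264e-5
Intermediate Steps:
1/(19058 + F) = 1/(19058 + 38866) = 1/57924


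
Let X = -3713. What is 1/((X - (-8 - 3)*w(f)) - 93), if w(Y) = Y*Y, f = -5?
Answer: -1/3531 ≈ -0.00028321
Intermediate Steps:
w(Y) = Y²
1/((X - (-8 - 3)*w(f)) - 93) = 1/((-3713 - (-8 - 3)*(-5)²) - 93) = 1/((-3713 - (-11)*25) - 93) = 1/((-3713 - 1*(-275)) - 93) = 1/((-3713 + 275) - 93) = 1/(-3438 - 93) = 1/(-3531) = -1/3531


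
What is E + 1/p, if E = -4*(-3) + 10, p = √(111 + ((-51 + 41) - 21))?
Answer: 22 + √5/20 ≈ 22.112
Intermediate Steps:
p = 4*√5 (p = √(111 + (-10 - 21)) = √(111 - 31) = √80 = 4*√5 ≈ 8.9443)
E = 22 (E = 12 + 10 = 22)
E + 1/p = 22 + 1/(4*√5) = 22 + √5/20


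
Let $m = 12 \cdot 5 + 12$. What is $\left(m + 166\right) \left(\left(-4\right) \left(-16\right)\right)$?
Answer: $15232$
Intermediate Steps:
$m = 72$ ($m = 60 + 12 = 72$)
$\left(m + 166\right) \left(\left(-4\right) \left(-16\right)\right) = \left(72 + 166\right) \left(\left(-4\right) \left(-16\right)\right) = 238 \cdot 64 = 15232$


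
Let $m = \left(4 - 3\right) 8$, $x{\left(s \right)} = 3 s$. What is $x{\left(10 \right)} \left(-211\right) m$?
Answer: $-50640$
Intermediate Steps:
$m = 8$ ($m = 1 \cdot 8 = 8$)
$x{\left(10 \right)} \left(-211\right) m = 3 \cdot 10 \left(-211\right) 8 = 30 \left(-211\right) 8 = \left(-6330\right) 8 = -50640$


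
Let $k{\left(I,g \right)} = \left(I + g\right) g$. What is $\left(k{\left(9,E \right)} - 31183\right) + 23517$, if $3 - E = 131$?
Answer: $7566$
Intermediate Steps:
$E = -128$ ($E = 3 - 131 = -128$)
$k{\left(I,g \right)} = g \left(I + g\right)$
$\left(k{\left(9,E \right)} - 31183\right) + 23517 = \left(- 128 \left(9 - 128\right) - 31183\right) + 23517 = \left(\left(-128\right) \left(-119\right) - 31183\right) + 23517 = \left(15232 - 31183\right) + 23517 = -15951 + 23517 = 7566$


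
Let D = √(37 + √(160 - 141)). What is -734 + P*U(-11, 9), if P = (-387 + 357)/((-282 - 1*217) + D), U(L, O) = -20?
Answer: -734 - 600/(499 - √(37 + √19)) ≈ -735.22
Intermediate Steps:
D = √(37 + √19) ≈ 6.4311
P = -30/(-499 + √(37 + √19)) (P = (-387 + 357)/((-282 - 1*217) + √(37 + √19)) = -30/((-282 - 217) + √(37 + √19)) = -30/(-499 + √(37 + √19)) ≈ 0.060905)
-734 + P*U(-11, 9) = -734 + (30/(499 - √(37 + √19)))*(-20) = -734 - 600/(499 - √(37 + √19))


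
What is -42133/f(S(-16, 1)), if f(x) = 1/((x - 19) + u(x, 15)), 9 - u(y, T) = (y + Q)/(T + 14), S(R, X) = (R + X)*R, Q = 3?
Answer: -270788791/29 ≈ -9.3375e+6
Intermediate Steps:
S(R, X) = R*(R + X)
u(y, T) = 9 - (3 + y)/(14 + T) (u(y, T) = 9 - (y + 3)/(T + 14) = 9 - (3 + y)/(14 + T))
f(x) = 1/(-293/29 + 28*x/29) (f(x) = 1/((x - 19) + (123 - x + 9*15)/(14 + 15)) = 1/((-19 + x) + (123 - x + 135)/29) = 1/((-19 + x) + (258 - x)/29) = 1/((-19 + x) + (258/29 - x/29)) = 1/(-293/29 + 28*x/29))
-42133/f(S(-16, 1)) = -42133/(29/(-293 + 28*(-16*(-16 + 1)))) = -42133/(29/(-293 + 28*(-16*(-15)))) = -42133/(29/(-293 + 28*240)) = -42133/(29/(-293 + 6720)) = -42133/(29/6427) = -42133/(29*(1/6427)) = -42133/29/6427 = -42133*6427/29 = -270788791/29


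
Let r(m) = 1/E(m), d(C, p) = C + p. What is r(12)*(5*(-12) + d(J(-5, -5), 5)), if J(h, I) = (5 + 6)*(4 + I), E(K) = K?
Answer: -11/2 ≈ -5.5000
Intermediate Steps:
J(h, I) = 44 + 11*I (J(h, I) = 11*(4 + I) = 44 + 11*I)
r(m) = 1/m
r(12)*(5*(-12) + d(J(-5, -5), 5)) = (5*(-12) + ((44 + 11*(-5)) + 5))/12 = (-60 + ((44 - 55) + 5))/12 = (-60 + (-11 + 5))/12 = (-60 - 6)/12 = (1/12)*(-66) = -11/2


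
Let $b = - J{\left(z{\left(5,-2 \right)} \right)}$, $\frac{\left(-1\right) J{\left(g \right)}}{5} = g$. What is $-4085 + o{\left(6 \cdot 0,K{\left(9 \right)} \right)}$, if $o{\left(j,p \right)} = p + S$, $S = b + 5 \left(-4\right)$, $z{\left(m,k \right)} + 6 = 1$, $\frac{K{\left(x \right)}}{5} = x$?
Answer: $-4085$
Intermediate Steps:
$K{\left(x \right)} = 5 x$
$z{\left(m,k \right)} = -5$ ($z{\left(m,k \right)} = -6 + 1 = -5$)
$J{\left(g \right)} = - 5 g$
$b = -25$ ($b = - \left(-5\right) \left(-5\right) = \left(-1\right) 25 = -25$)
$S = -45$ ($S = -25 + 5 \left(-4\right) = -25 - 20 = -45$)
$o{\left(j,p \right)} = -45 + p$ ($o{\left(j,p \right)} = p - 45 = -45 + p$)
$-4085 + o{\left(6 \cdot 0,K{\left(9 \right)} \right)} = -4085 + \left(-45 + 5 \cdot 9\right) = -4085 + \left(-45 + 45\right) = -4085 + 0 = -4085$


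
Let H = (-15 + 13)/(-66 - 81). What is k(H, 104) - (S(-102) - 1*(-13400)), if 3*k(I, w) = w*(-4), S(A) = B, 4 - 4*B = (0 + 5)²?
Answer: -162401/12 ≈ -13533.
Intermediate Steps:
B = -21/4 (B = 1 - (0 + 5)²/4 = 1 - ¼*5² = 1 - ¼*25 = 1 - 25/4 = -21/4 ≈ -5.2500)
S(A) = -21/4
H = 2/147 (H = -2/(-147) = -2*(-1/147) = 2/147 ≈ 0.013605)
k(I, w) = -4*w/3 (k(I, w) = (w*(-4))/3 = (-4*w)/3 = -4*w/3)
k(H, 104) - (S(-102) - 1*(-13400)) = -4/3*104 - (-21/4 - 1*(-13400)) = -416/3 - (-21/4 + 13400) = -416/3 - 1*53579/4 = -416/3 - 53579/4 = -162401/12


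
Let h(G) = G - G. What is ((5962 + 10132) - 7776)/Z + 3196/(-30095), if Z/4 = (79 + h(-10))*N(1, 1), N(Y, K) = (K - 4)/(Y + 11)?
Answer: -250582694/2377505 ≈ -105.40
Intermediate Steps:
h(G) = 0
N(Y, K) = (-4 + K)/(11 + Y)
Z = -79 (Z = 4*((79 + 0)*((-4 + 1)/(11 + 1))) = 4*(79*(-3/12)) = 4*(79*((1/12)*(-3))) = 4*(79*(-¼)) = 4*(-79/4) = -79)
((5962 + 10132) - 7776)/Z + 3196/(-30095) = ((5962 + 10132) - 7776)/(-79) + 3196/(-30095) = (16094 - 7776)*(-1/79) + 3196*(-1/30095) = 8318*(-1/79) - 3196/30095 = -8318/79 - 3196/30095 = -250582694/2377505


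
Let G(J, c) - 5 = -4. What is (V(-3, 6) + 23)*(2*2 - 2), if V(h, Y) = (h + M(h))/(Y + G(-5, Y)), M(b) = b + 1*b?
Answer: 304/7 ≈ 43.429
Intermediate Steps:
M(b) = 2*b (M(b) = b + b = 2*b)
G(J, c) = 1 (G(J, c) = 5 - 4 = 1)
V(h, Y) = 3*h/(1 + Y) (V(h, Y) = (h + 2*h)/(Y + 1) = (3*h)/(1 + Y) = 3*h/(1 + Y))
(V(-3, 6) + 23)*(2*2 - 2) = (3*(-3)/(1 + 6) + 23)*(2*2 - 2) = (3*(-3)/7 + 23)*(4 - 2) = (3*(-3)*(⅐) + 23)*2 = (-9/7 + 23)*2 = (152/7)*2 = 304/7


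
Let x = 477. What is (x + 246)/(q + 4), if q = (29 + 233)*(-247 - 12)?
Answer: -241/22618 ≈ -0.010655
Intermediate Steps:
q = -67858 (q = 262*(-259) = -67858)
(x + 246)/(q + 4) = (477 + 246)/(-67858 + 4) = 723/(-67854) = 723*(-1/67854) = -241/22618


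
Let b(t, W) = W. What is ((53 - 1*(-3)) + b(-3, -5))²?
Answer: 2601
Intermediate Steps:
((53 - 1*(-3)) + b(-3, -5))² = ((53 - 1*(-3)) - 5)² = ((53 + 3) - 5)² = (56 - 5)² = 51² = 2601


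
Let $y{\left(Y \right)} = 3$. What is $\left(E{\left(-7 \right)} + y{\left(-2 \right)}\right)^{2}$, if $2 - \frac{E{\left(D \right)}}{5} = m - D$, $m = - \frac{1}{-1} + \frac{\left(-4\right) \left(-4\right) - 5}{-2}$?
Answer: $\frac{1}{4} \approx 0.25$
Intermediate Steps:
$m = - \frac{9}{2}$ ($m = \left(-1\right) \left(-1\right) + \left(16 - 5\right) \left(- \frac{1}{2}\right) = 1 + 11 \left(- \frac{1}{2}\right) = 1 - \frac{11}{2} = - \frac{9}{2} \approx -4.5$)
$E{\left(D \right)} = \frac{65}{2} + 5 D$ ($E{\left(D \right)} = 10 - 5 \left(- \frac{9}{2} - D\right) = 10 + \left(\frac{45}{2} + 5 D\right) = \frac{65}{2} + 5 D$)
$\left(E{\left(-7 \right)} + y{\left(-2 \right)}\right)^{2} = \left(\left(\frac{65}{2} + 5 \left(-7\right)\right) + 3\right)^{2} = \left(\left(\frac{65}{2} - 35\right) + 3\right)^{2} = \left(- \frac{5}{2} + 3\right)^{2} = \left(\frac{1}{2}\right)^{2} = \frac{1}{4}$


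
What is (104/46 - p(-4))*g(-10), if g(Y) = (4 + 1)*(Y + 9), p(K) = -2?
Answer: -490/23 ≈ -21.304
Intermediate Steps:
g(Y) = 45 + 5*Y (g(Y) = 5*(9 + Y) = 45 + 5*Y)
(104/46 - p(-4))*g(-10) = (104/46 - 1*(-2))*(45 + 5*(-10)) = (104*(1/46) + 2)*(45 - 50) = (52/23 + 2)*(-5) = (98/23)*(-5) = -490/23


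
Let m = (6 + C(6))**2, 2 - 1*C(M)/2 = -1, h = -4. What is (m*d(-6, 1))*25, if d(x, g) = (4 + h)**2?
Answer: 0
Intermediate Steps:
C(M) = 6 (C(M) = 4 - 2*(-1) = 4 + 2 = 6)
m = 144 (m = (6 + 6)**2 = 12**2 = 144)
d(x, g) = 0 (d(x, g) = (4 - 4)**2 = 0**2 = 0)
(m*d(-6, 1))*25 = (144*0)*25 = 0*25 = 0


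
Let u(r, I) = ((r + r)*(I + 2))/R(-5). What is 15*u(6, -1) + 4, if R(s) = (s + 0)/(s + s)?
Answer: 364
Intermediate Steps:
R(s) = ½ (R(s) = s/((2*s)) = s*(1/(2*s)) = ½)
u(r, I) = 4*r*(2 + I) (u(r, I) = ((r + r)*(I + 2))/(½) = ((2*r)*(2 + I))*2 = (2*r*(2 + I))*2 = 4*r*(2 + I))
15*u(6, -1) + 4 = 15*(4*6*(2 - 1)) + 4 = 15*(4*6*1) + 4 = 15*24 + 4 = 360 + 4 = 364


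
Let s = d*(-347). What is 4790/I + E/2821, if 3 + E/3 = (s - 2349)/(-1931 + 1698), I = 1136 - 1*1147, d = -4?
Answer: -3148424824/7230223 ≈ -435.45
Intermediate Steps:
I = -11 (I = 1136 - 1147 = -11)
s = 1388 (s = -4*(-347) = 1388)
E = 786/233 (E = -9 + 3*((1388 - 2349)/(-1931 + 1698)) = -9 + 3*(-961/(-233)) = -9 + 3*(-961*(-1/233)) = -9 + 3*(961/233) = -9 + 2883/233 = 786/233 ≈ 3.3734)
4790/I + E/2821 = 4790/(-11) + (786/233)/2821 = 4790*(-1/11) + (786/233)*(1/2821) = -4790/11 + 786/657293 = -3148424824/7230223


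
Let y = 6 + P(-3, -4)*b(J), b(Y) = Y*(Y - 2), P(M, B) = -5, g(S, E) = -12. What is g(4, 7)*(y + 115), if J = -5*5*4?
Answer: 610548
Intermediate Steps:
J = -100 (J = -25*4 = -100)
b(Y) = Y*(-2 + Y)
y = -50994 (y = 6 - (-500)*(-2 - 100) = 6 - (-500)*(-102) = 6 - 5*10200 = 6 - 51000 = -50994)
g(4, 7)*(y + 115) = -12*(-50994 + 115) = -12*(-50879) = 610548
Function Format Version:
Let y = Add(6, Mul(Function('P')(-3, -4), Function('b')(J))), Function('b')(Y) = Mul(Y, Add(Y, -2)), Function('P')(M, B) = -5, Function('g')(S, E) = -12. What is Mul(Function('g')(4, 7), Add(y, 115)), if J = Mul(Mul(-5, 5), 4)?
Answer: 610548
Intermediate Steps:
J = -100 (J = Mul(-25, 4) = -100)
Function('b')(Y) = Mul(Y, Add(-2, Y))
y = -50994 (y = Add(6, Mul(-5, Mul(-100, Add(-2, -100)))) = Add(6, Mul(-5, Mul(-100, -102))) = Add(6, Mul(-5, 10200)) = Add(6, -51000) = -50994)
Mul(Function('g')(4, 7), Add(y, 115)) = Mul(-12, Add(-50994, 115)) = Mul(-12, -50879) = 610548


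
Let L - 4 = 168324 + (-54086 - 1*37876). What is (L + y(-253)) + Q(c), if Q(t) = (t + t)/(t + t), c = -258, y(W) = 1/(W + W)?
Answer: 38641701/506 ≈ 76367.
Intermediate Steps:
y(W) = 1/(2*W)
Q(t) = 1 (Q(t) = (2*t)/((2*t)) = (2*t)*(1/(2*t)) = 1)
L = 76366 (L = 4 + (168324 + (-54086 - 1*37876)) = 4 + (168324 + (-54086 - 37876)) = 4 + (168324 - 91962) = 4 + 76362 = 76366)
(L + y(-253)) + Q(c) = (76366 + (½)/(-253)) + 1 = (76366 + (½)*(-1/253)) + 1 = (76366 - 1/506) + 1 = 38641195/506 + 1 = 38641701/506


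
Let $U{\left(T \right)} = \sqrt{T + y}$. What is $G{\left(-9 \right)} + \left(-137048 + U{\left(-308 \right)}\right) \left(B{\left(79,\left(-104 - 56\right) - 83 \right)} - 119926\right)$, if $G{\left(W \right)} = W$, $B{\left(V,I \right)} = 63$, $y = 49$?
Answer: $16426984415 - 119863 i \sqrt{259} \approx 1.6427 \cdot 10^{10} - 1.929 \cdot 10^{6} i$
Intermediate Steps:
$U{\left(T \right)} = \sqrt{49 + T}$ ($U{\left(T \right)} = \sqrt{T + 49} = \sqrt{49 + T}$)
$G{\left(-9 \right)} + \left(-137048 + U{\left(-308 \right)}\right) \left(B{\left(79,\left(-104 - 56\right) - 83 \right)} - 119926\right) = -9 + \left(-137048 + \sqrt{49 - 308}\right) \left(63 - 119926\right) = -9 + \left(-137048 + \sqrt{-259}\right) \left(-119863\right) = -9 + \left(-137048 + i \sqrt{259}\right) \left(-119863\right) = -9 + \left(16426984424 - 119863 i \sqrt{259}\right) = 16426984415 - 119863 i \sqrt{259}$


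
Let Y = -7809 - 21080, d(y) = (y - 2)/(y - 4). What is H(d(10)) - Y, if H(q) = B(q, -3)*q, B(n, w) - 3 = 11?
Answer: 86723/3 ≈ 28908.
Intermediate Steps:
B(n, w) = 14 (B(n, w) = 3 + 11 = 14)
d(y) = (-2 + y)/(-4 + y)
H(q) = 14*q
Y = -28889
H(d(10)) - Y = 14*((-2 + 10)/(-4 + 10)) - 1*(-28889) = 14*(8/6) + 28889 = 14*((⅙)*8) + 28889 = 14*(4/3) + 28889 = 56/3 + 28889 = 86723/3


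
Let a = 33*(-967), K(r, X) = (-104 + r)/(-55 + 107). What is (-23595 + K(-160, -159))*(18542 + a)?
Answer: 4101622569/13 ≈ 3.1551e+8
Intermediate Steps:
K(r, X) = -2 + r/52 (K(r, X) = (-104 + r)/52 = (-104 + r)*(1/52) = -2 + r/52)
a = -31911
(-23595 + K(-160, -159))*(18542 + a) = (-23595 + (-2 + (1/52)*(-160)))*(18542 - 31911) = (-23595 + (-2 - 40/13))*(-13369) = (-23595 - 66/13)*(-13369) = -306801/13*(-13369) = 4101622569/13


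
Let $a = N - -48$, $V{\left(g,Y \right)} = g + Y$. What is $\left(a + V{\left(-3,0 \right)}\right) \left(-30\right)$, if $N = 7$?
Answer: $-1560$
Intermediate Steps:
$V{\left(g,Y \right)} = Y + g$
$a = 55$ ($a = 7 - -48 = 7 + 48 = 55$)
$\left(a + V{\left(-3,0 \right)}\right) \left(-30\right) = \left(55 + \left(0 - 3\right)\right) \left(-30\right) = \left(55 - 3\right) \left(-30\right) = 52 \left(-30\right) = -1560$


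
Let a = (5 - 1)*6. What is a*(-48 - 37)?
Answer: -2040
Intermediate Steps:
a = 24 (a = 4*6 = 24)
a*(-48 - 37) = 24*(-48 - 37) = 24*(-85) = -2040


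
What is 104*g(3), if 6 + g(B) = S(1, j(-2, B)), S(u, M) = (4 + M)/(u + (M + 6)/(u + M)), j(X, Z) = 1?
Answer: -4576/9 ≈ -508.44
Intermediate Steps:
S(u, M) = (4 + M)/(u + (6 + M)/(M + u))
g(B) = -44/9 (g(B) = -6 + (1² + 4*1 + 4*1 + 1*1)/(6 + 1 + 1² + 1*1) = -6 + (1 + 4 + 4 + 1)/(6 + 1 + 1 + 1) = -6 + 10/9 = -44/9)
104*g(3) = 104*(-44/9) = -4576/9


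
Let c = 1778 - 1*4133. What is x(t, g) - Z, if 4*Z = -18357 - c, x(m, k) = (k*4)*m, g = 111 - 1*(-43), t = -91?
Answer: -104111/2 ≈ -52056.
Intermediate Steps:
c = -2355 (c = 1778 - 4133 = -2355)
g = 154 (g = 111 + 43 = 154)
x(m, k) = 4*k*m (x(m, k) = (4*k)*m = 4*k*m)
Z = -8001/2 (Z = (-18357 - 1*(-2355))/4 = (-18357 + 2355)/4 = (1/4)*(-16002) = -8001/2 ≈ -4000.5)
x(t, g) - Z = 4*154*(-91) - 1*(-8001/2) = -56056 + 8001/2 = -104111/2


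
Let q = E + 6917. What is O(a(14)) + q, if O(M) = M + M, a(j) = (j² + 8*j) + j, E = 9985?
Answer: 17546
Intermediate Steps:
a(j) = j² + 9*j
O(M) = 2*M
q = 16902 (q = 9985 + 6917 = 16902)
O(a(14)) + q = 2*(14*(9 + 14)) + 16902 = 2*(14*23) + 16902 = 2*322 + 16902 = 644 + 16902 = 17546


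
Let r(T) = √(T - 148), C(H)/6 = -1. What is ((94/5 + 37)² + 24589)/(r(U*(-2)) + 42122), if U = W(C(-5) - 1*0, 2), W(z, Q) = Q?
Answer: 1041866609/1584163425 - 49469*I*√38/1584163425 ≈ 0.65768 - 0.0001925*I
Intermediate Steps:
C(H) = -6 (C(H) = 6*(-1) = -6)
U = 2
r(T) = √(-148 + T)
((94/5 + 37)² + 24589)/(r(U*(-2)) + 42122) = ((94/5 + 37)² + 24589)/(√(-148 + 2*(-2)) + 42122) = ((94*(⅕) + 37)² + 24589)/(√(-148 - 4) + 42122) = ((94/5 + 37)² + 24589)/(√(-152) + 42122) = ((279/5)² + 24589)/(2*I*√38 + 42122) = (77841/25 + 24589)/(42122 + 2*I*√38) = 692566/(25*(42122 + 2*I*√38))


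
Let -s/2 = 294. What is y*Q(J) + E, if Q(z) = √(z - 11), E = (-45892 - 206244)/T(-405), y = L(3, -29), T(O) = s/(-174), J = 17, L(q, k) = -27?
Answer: -3655972/49 - 27*√6 ≈ -74678.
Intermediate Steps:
s = -588 (s = -2*294 = -588)
T(O) = 98/29 (T(O) = -588/(-174) = -588*(-1/174) = 98/29)
y = -27
E = -3655972/49 (E = (-45892 - 206244)/(98/29) = -252136*29/98 = -3655972/49 ≈ -74612.)
Q(z) = √(-11 + z)
y*Q(J) + E = -27*√(-11 + 17) - 3655972/49 = -27*√6 - 3655972/49 = -3655972/49 - 27*√6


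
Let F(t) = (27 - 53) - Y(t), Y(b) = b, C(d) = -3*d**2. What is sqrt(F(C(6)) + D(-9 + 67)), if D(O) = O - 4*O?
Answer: 2*I*sqrt(23) ≈ 9.5917*I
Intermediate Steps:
D(O) = -3*O
F(t) = -26 - t (F(t) = (27 - 53) - t = -26 - t)
sqrt(F(C(6)) + D(-9 + 67)) = sqrt((-26 - (-3)*6**2) - 3*(-9 + 67)) = sqrt((-26 - (-3)*36) - 3*58) = sqrt((-26 - 1*(-108)) - 174) = sqrt((-26 + 108) - 174) = sqrt(82 - 174) = sqrt(-92) = 2*I*sqrt(23)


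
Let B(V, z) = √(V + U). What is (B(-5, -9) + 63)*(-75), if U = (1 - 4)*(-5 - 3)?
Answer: -4725 - 75*√19 ≈ -5051.9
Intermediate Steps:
U = 24 (U = -3*(-8) = 24)
B(V, z) = √(24 + V) (B(V, z) = √(V + 24) = √(24 + V))
(B(-5, -9) + 63)*(-75) = (√(24 - 5) + 63)*(-75) = (√19 + 63)*(-75) = (63 + √19)*(-75) = -4725 - 75*√19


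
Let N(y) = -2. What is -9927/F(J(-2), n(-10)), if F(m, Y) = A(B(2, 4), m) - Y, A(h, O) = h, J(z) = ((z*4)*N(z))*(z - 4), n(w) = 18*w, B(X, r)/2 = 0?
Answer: -1103/20 ≈ -55.150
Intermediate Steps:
B(X, r) = 0 (B(X, r) = 2*0 = 0)
J(z) = -8*z*(-4 + z) (J(z) = ((z*4)*(-2))*(z - 4) = ((4*z)*(-2))*(-4 + z) = (-8*z)*(-4 + z) = -8*z*(-4 + z))
F(m, Y) = -Y (F(m, Y) = 0 - Y = -Y)
-9927/F(J(-2), n(-10)) = -9927/((-18*(-10))) = -9927/((-1*(-180))) = -9927/180 = -9927*1/180 = -1103/20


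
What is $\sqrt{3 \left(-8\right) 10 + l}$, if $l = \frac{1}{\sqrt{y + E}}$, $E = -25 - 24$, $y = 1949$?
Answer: $\frac{\sqrt{-8664000 + 190 \sqrt{19}}}{190} \approx 15.491 i$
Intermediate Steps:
$E = -49$ ($E = -25 - 24 = -49$)
$l = \frac{\sqrt{19}}{190}$ ($l = \frac{1}{\sqrt{1949 - 49}} = \frac{1}{\sqrt{1900}} = \frac{1}{10 \sqrt{19}} = \frac{\sqrt{19}}{190} \approx 0.022942$)
$\sqrt{3 \left(-8\right) 10 + l} = \sqrt{3 \left(-8\right) 10 + \frac{\sqrt{19}}{190}} = \sqrt{\left(-24\right) 10 + \frac{\sqrt{19}}{190}} = \sqrt{-240 + \frac{\sqrt{19}}{190}}$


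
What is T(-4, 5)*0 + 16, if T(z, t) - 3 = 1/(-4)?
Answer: 16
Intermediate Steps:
T(z, t) = 11/4 (T(z, t) = 3 + 1/(-4) = 3 - ¼ = 11/4)
T(-4, 5)*0 + 16 = (11/4)*0 + 16 = 0 + 16 = 16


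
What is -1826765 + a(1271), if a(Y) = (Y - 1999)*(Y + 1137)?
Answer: -3579789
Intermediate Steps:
a(Y) = (-1999 + Y)*(1137 + Y)
-1826765 + a(1271) = -1826765 + (-2272863 + 1271² - 862*1271) = -1826765 + (-2272863 + 1615441 - 1095602) = -1826765 - 1753024 = -3579789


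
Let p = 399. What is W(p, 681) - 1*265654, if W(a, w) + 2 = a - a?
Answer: -265656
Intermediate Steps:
W(a, w) = -2 (W(a, w) = -2 + (a - a) = -2 + 0 = -2)
W(p, 681) - 1*265654 = -2 - 1*265654 = -2 - 265654 = -265656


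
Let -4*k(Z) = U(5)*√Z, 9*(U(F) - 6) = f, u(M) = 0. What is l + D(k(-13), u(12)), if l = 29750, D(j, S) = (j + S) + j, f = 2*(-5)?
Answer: 29750 - 22*I*√13/9 ≈ 29750.0 - 8.8136*I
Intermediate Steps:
f = -10
U(F) = 44/9 (U(F) = 6 + (⅑)*(-10) = 6 - 10/9 = 44/9)
k(Z) = -11*√Z/9
D(j, S) = S + 2*j (D(j, S) = (S + j) + j = S + 2*j)
l + D(k(-13), u(12)) = 29750 + (0 + 2*(-11*I*√13/9)) = 29750 + (0 - 22*I*√13/9) = 29750 - 22*I*√13/9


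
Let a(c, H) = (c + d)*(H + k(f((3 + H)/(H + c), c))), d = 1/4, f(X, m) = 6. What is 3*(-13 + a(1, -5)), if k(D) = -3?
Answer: -69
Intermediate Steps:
d = ¼ ≈ 0.25000
a(c, H) = (-3 + H)*(¼ + c) (a(c, H) = (c + ¼)*(H - 3) = (¼ + c)*(-3 + H) = (-3 + H)*(¼ + c))
3*(-13 + a(1, -5)) = 3*(-13 + (-¾ - 3*1 + (¼)*(-5) - 5*1)) = 3*(-13 + (-¾ - 3 - 5/4 - 5)) = 3*(-13 - 10) = 3*(-23) = -69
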